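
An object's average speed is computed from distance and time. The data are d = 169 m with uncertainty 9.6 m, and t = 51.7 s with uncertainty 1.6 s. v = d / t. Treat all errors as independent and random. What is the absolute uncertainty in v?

0.211 m/s

Since v is a product/quotient, work with relative uncertainties:
  (1·δd/d)² = (1×0.0568)² = 0.00323;  (-1·δt/t)² = (-1×0.0309)² = 0.000958
δv/v = √(0.00418) = 0.0647
v = 3.27 m/s, so δv = 0.0647 × 3.27 = 0.211 m/s.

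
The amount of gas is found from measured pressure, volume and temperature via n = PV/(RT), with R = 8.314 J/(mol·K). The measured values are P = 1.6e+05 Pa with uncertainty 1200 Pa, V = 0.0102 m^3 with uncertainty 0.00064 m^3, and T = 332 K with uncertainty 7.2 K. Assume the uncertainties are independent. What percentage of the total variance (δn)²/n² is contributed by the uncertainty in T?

(δn/n)² = (1·δP/P)² + (1·δV/V)² + (-1·δT/T)²
  P term: (1×0.00750)² = 5.62e-05
  V term: (1×0.0627)² = 0.00394
  T term: (-1×0.0217)² = 0.000470
Total = 0.00446. Share from T = 0.000470/0.00446 = 0.105.

10.5%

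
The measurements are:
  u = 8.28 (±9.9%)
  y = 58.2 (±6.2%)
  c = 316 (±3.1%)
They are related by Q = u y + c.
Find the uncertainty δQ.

Let p = u·y = 482. δp/p = √((1·δu/u)² + (1·δy/y)²) = √(0.00980 + 0.00384) = 0.117, so δp = 56.3.
Q = p + c: δQ = √(δp² + δc²) = √(3170 + 96.0) = 57.1

57.1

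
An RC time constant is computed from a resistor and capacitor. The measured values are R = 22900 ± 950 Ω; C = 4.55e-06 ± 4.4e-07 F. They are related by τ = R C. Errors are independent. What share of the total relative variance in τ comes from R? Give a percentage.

15.5%

(δτ/τ)² = (1·δR/R)² + (1·δC/C)²
  R term: (1×0.0415)² = 0.00172
  C term: (1×0.0967)² = 0.00935
Total = 0.0111. Share from R = 0.00172/0.0111 = 0.155.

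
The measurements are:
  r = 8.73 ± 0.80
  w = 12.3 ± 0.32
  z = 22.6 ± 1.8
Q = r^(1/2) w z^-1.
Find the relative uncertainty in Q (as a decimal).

Q is a product of powers, so relative uncertainties combine in quadrature:
  (½·δr/r)² = (0.5×0.0916)² = 0.00210;  (1·δw/w)² = (1×0.0260)² = 0.000677;  (-1·δz/z)² = (-1×0.0796)² = 0.00634
δQ/Q = √(0.00912) = 0.0955

0.0955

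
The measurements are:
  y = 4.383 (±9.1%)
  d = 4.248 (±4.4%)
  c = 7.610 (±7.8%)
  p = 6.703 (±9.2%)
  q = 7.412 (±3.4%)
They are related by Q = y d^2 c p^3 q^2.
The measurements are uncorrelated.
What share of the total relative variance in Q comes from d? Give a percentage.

(δQ/Q)² = (1·δy/y)² + (2·δd/d)² + (1·δc/c)² + (3·δp/p)² + (2·δq/q)²
  y term: (1×0.0910)² = 0.00828
  d term: (2×0.0440)² = 0.00774
  c term: (1×0.0780)² = 0.00608
  p term: (3×0.0920)² = 0.0762
  q term: (2×0.0340)² = 0.00462
Total = 0.103. Share from d = 0.00774/0.103 = 0.0753.

7.53%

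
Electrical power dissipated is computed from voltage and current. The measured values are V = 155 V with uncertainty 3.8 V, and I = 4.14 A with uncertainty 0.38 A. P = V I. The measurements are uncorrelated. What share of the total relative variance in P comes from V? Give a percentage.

6.66%

(δP/P)² = (1·δV/V)² + (1·δI/I)²
  V term: (1×0.0245)² = 0.000601
  I term: (1×0.0918)² = 0.00842
Total = 0.00903. Share from V = 0.000601/0.00903 = 0.0666.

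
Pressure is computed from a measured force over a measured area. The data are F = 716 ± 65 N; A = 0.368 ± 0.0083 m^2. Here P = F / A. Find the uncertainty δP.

P is a product of powers, so relative uncertainties combine in quadrature:
  (1·δF/F)² = (1×0.0908)² = 0.00824;  (-1·δA/A)² = (-1×0.0226)² = 0.000509
δP/P = √(0.00875) = 0.0935
P = 1950 Pa, so δP = 0.0935 × 1950 = 182 Pa.

182 Pa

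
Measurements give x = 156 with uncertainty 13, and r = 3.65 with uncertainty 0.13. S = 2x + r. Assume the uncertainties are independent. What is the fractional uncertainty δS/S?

0.0824

Absolute uncertainties add in quadrature for a linear combination:
  (2·δx)² = 676;  (δr)² = 0.0169
δS = √(676) = 26.0
S = 316, so δS/S = 26.0/316 = 0.0824.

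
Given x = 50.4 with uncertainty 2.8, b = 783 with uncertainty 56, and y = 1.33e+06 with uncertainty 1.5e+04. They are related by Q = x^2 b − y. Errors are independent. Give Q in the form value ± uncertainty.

(6.59 ± 2.63) × 10^5

Let p = x^2·b = 1.99e+06. δp/p = √((2·δx/x)² + (1·δb/b)²) = √(0.0123 + 0.00512) = 0.132, so δp = 2.63e+05.
Q = p − y: δQ = √(δp² + δy²) = √(6.91e+10 + 2.25e+08) = 2.63e+05
Q = 6.59e+05.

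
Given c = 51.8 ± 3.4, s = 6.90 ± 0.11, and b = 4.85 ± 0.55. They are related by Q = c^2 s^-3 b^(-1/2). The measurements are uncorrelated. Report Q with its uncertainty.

3.71 ± 0.559

Products/powers → add relative errors in quadrature, weighted by exponent:
  (2·δc/c)² = (2×0.0656)² = 0.0172;  (-3·δs/s)² = (-3×0.0159)² = 0.00229;  (−½·δb/b)² = (-0.5×0.113)² = 0.00322
δQ/Q = √(0.0227) = 0.151
Q = 3.71, so δQ = 0.151 × 3.71 = 0.559.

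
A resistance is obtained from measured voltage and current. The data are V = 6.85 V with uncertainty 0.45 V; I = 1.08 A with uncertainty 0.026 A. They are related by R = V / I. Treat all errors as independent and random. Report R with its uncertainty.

Relative error in a monomial: (δR/R)² = Σ (nᵢ · δxᵢ/xᵢ)².
  (1·δV/V)² = (1×0.0657)² = 0.00432;  (-1·δI/I)² = (-1×0.0241)² = 0.000580
δR/R = √(0.00490) = 0.0700
R = 6.34 Ω, so δR = 0.0700 × 6.34 = 0.444 Ω.

6.34 ± 0.444 Ω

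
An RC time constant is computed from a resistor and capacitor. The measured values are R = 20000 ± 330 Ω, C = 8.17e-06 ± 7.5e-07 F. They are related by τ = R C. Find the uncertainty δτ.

0.0152 s

Each factor contributes (exponent × relative error)² to (δτ/τ)²:
  (1·δR/R)² = (1×0.0165)² = 0.000272;  (1·δC/C)² = (1×0.0918)² = 0.00843
δτ/τ = √(0.00870) = 0.0933
τ = 0.163 s, so δτ = 0.0933 × 0.163 = 0.0152 s.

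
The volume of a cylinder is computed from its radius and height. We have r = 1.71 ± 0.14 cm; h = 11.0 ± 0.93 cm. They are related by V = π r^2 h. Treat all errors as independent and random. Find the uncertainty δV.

18.6 cm^3

Relative error in a monomial: (δV/V)² = Σ (nᵢ · δxᵢ/xᵢ)².
  (2·δr/r)² = (2×0.0819)² = 0.0268;  (1·δh/h)² = (1×0.0845)² = 0.00715
δV/V = √(0.0340) = 0.184
V = 101 cm^3, so δV = 0.184 × 101 = 18.6 cm^3.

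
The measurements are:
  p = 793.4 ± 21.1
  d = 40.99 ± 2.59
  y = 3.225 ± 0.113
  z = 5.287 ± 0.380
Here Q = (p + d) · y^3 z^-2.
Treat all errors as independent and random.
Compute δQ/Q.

Let u = p + d = 834.4. δu = √(δp² + δd²) = √(445 + 6.71) = 21.3, so δu/u = 0.0255.
Q is then a monomial in u, y, z:
δQ/Q = √((δu/u)² + (3·δy/y)² + (-2·δz/z)²) = √(0.000649 + 0.0110 + 0.0207) = 0.180

0.180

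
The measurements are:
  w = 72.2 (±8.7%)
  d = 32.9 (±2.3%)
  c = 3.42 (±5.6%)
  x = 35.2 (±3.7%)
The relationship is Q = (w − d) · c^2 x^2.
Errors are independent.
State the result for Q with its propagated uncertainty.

Let u = w − d = 39.3. δu = √(δw² + δd²) = √(39.5 + 0.573) = 6.33, so δu/u = 0.161.
Q is then a monomial in u, c, x:
δQ/Q = √((δu/u)² + (2·δc/c)² + (2·δx/x)²) = √(0.0259 + 0.0125 + 0.00548) = 0.210
Q = 5.7e+05, so δQ = 0.210 × 5.7e+05 = 1.19e+05.

(5.70 ± 1.19) × 10^5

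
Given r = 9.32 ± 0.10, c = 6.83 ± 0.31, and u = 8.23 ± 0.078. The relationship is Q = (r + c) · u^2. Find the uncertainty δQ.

30.3

Let w = r + c = 16.1. δw = √(δr² + δc²) = √(0.0100 + 0.0961) = 0.326, so δw/w = 0.0202.
Q is then a monomial in w, u:
δQ/Q = √((δw/w)² + (2·δu/u)²) = √(0.000407 + 0.000359) = 0.0277
Q = 1090, so δQ = 0.0277 × 1090 = 30.3.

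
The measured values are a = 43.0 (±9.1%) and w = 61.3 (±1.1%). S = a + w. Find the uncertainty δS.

S is a linear combination, so absolute uncertainties add in quadrature:
  (δa)² = 15.3;  (δw)² = 0.455
δS = √(15.8) = 3.97

3.97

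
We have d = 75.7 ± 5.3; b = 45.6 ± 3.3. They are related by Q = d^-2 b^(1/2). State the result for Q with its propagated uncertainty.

Relative error in a monomial: (δQ/Q)² = Σ (nᵢ · δxᵢ/xᵢ)².
  (-2·δd/d)² = (-2×0.0700)² = 0.0196;  (½·δb/b)² = (0.5×0.0724)² = 0.00131
δQ/Q = √(0.0209) = 0.145
Q = 0.00118, so δQ = 0.145 × 0.00118 = 0.000170.

0.00118 ± 0.000170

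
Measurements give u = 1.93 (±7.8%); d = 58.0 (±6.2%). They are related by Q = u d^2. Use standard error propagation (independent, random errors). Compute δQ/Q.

Since Q is a product/quotient, work with relative uncertainties:
  (1·δu/u)² = (1×0.0780)² = 0.00608;  (2·δd/d)² = (2×0.0620)² = 0.0154
δQ/Q = √(0.0215) = 0.146

0.146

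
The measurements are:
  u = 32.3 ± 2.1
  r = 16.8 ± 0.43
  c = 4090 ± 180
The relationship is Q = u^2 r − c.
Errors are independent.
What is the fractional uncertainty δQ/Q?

Let p = u^2·r = 17500. δp/p = √((2·δu/u)² + (1·δr/r)²) = √(0.0169 + 0.000655) = 0.133, so δp = 2320.
Q = p − c: δQ = √(δp² + δc²) = √(5.4e+06 + 32400) = 2330
Q = 13400, so δQ/Q = 2330/13400 = 0.173.

0.173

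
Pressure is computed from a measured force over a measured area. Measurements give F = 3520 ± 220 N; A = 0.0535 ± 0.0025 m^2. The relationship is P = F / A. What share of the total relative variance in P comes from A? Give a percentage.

(δP/P)² = (1·δF/F)² + (-1·δA/A)²
  F term: (1×0.0625)² = 0.00391
  A term: (-1×0.0467)² = 0.00218
Total = 0.00609. Share from A = 0.00218/0.00609 = 0.359.

35.9%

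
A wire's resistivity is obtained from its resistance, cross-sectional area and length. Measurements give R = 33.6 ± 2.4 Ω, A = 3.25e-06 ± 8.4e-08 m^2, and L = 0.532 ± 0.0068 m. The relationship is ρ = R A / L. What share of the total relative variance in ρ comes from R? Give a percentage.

(δρ/ρ)² = (1·δR/R)² + (1·δA/A)² + (-1·δL/L)²
  R term: (1×0.0714)² = 0.00510
  A term: (1×0.0258)² = 0.000668
  L term: (-1×0.0128)² = 0.000163
Total = 0.00593. Share from R = 0.00510/0.00593 = 0.860.

86.0%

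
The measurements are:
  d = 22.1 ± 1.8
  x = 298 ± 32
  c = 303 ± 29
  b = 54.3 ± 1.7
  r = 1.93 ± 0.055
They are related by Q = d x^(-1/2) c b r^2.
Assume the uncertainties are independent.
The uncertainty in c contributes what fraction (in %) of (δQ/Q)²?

40.0%

(δQ/Q)² = (1·δd/d)² + (−½·δx/x)² + (1·δc/c)² + (1·δb/b)² + (2·δr/r)²
  d term: (1×0.0814)² = 0.00663
  x term: (-0.5×0.107)² = 0.00288
  c term: (1×0.0957)² = 0.00916
  b term: (1×0.0313)² = 0.000980
  r term: (2×0.0285)² = 0.00325
Total = 0.0229. Share from c = 0.00916/0.0229 = 0.400.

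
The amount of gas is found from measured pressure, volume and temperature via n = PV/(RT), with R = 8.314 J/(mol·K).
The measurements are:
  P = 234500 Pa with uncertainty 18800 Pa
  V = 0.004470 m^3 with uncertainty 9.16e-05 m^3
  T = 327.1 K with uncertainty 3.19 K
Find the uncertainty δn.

Products/powers → add relative errors in quadrature, weighted by exponent:
  (1·δP/P)² = (1×0.0802)² = 0.00643;  (1·δV/V)² = (1×0.0205)² = 0.000420;  (-1·δT/T)² = (-1×0.00975)² = 9.51e-05
δn/n = √(0.00694) = 0.0833
n = 0.3854 mol, so δn = 0.0833 × 0.3854 = 0.0321 mol.

0.0321 mol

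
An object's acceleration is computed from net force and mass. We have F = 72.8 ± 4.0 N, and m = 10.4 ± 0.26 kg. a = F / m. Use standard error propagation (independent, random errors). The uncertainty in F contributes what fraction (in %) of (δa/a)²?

82.8%

(δa/a)² = (1·δF/F)² + (-1·δm/m)²
  F term: (1×0.0549)² = 0.00302
  m term: (-1×0.0250)² = 0.000625
Total = 0.00364. Share from F = 0.00302/0.00364 = 0.828.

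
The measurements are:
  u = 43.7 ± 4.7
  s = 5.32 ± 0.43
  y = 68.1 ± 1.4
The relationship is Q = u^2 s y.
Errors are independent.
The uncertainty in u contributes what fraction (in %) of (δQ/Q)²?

86.9%

(δQ/Q)² = (2·δu/u)² + (1·δs/s)² + (1·δy/y)²
  u term: (2×0.108)² = 0.0463
  s term: (1×0.0808)² = 0.00653
  y term: (1×0.0206)² = 0.000423
Total = 0.0532. Share from u = 0.0463/0.0532 = 0.869.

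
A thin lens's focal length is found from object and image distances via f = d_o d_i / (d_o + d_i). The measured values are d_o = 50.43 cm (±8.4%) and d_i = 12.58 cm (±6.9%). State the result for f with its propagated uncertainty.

∂f/∂d_o = (d_i/(d_o+d_i))² = 0.0399;  ∂f/∂d_i = (d_o/(d_o+d_i))² = 0.641
δf = √((∂f/∂d_o · δd_o)² + (∂f/∂d_i · δd_i)²) = √(0.0285 + 0.309) = 0.581 cm
f = 10.07 cm.

10.07 ± 0.581 cm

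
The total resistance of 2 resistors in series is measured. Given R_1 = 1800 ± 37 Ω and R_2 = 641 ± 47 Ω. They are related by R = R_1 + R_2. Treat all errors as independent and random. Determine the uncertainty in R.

Sums and differences: (δR)² = Σ (cᵢ δxᵢ)².
  (δR_1)² = 1370;  (δR_2)² = 2210
δR = √(3580) = 59.8 Ω

59.8 Ω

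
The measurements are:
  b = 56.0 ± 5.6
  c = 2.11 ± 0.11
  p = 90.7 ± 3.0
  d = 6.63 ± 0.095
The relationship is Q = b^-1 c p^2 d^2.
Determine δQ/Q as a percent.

Each factor contributes (exponent × relative error)² to (δQ/Q)²:
  (-1·δb/b)² = (-1×0.100)² = 0.0100;  (1·δc/c)² = (1×0.0521)² = 0.00272;  (2·δp/p)² = (2×0.0331)² = 0.00438;  (2·δd/d)² = (2×0.0143)² = 0.000821
δQ/Q = √(0.0179) = 0.134

13.4%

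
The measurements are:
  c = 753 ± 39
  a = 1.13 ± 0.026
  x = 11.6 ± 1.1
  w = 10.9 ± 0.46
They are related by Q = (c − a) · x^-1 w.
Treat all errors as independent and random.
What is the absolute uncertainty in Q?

Let u = c − a = 752. δu = √(δc² + δa²) = √(1520 + 0.000676) = 39.0, so δu/u = 0.0519.
Q is then a monomial in u, x, w:
δQ/Q = √((δu/u)² + (-1·δx/x)² + (1·δw/w)²) = √(0.00269 + 0.00899 + 0.00178) = 0.116
Q = 706, so δQ = 0.116 × 706 = 82.0.

82.0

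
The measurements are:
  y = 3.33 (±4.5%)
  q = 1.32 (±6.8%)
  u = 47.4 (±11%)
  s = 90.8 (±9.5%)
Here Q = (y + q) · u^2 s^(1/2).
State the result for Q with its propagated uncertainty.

Let w = y + q = 4.65. δw = √(δy² + δq²) = √(0.0225 + 0.00806) = 0.175, so δw/w = 0.0376.
Q is then a monomial in w, u, s:
δQ/Q = √((δw/w)² + (2·δu/u)² + (½·δs/s)²) = √(0.00141 + 0.0484 + 0.00226) = 0.228
Q = 99600, so δQ = 0.228 × 99600 = 22700.

99600 ± 22700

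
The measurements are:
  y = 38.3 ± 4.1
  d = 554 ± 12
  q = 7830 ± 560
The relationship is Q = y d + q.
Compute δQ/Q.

Let p = y·d = 21200. δp/p = √((1·δy/y)² + (1·δd/d)²) = √(0.0115 + 0.000469) = 0.109, so δp = 2320.
Q = p + q: δQ = √(δp² + δq²) = √(5.37e+06 + 3.14e+05) = 2380
Q = 29000, so δQ/Q = 2380/29000 = 0.0821.

0.0821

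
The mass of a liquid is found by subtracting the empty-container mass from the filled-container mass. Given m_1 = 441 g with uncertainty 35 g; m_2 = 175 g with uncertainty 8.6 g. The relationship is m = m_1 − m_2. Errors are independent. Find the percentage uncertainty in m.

13.5%

Sums and differences: (δm)² = Σ (cᵢ δxᵢ)².
  (δm_1)² = 1220;  (δm_2)² = 74.0
δm = √(1300) = 36.0 g
m = 266 g, so δm/m = 36.0/266 = 0.135.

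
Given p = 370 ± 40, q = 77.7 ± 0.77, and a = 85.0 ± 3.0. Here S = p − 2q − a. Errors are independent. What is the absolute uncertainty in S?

40.1

Each term contributes (cᵢ δxᵢ)² to (δS)²:
  (δp)² = 1600;  (2·δq)² = 2.37;  (δa)² = 9.00
δS = √(1610) = 40.1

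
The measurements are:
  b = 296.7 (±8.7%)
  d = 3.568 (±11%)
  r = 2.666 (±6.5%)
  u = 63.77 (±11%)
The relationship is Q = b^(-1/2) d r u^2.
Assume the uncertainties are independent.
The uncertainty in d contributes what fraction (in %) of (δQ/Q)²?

(δQ/Q)² = (−½·δb/b)² + (1·δd/d)² + (1·δr/r)² + (2·δu/u)²
  b term: (-0.5×0.0870)² = 0.00189
  d term: (1×0.110)² = 0.0121
  r term: (1×0.0650)² = 0.00423
  u term: (2×0.110)² = 0.0484
Total = 0.0666. Share from d = 0.0121/0.0666 = 0.182.

18.2%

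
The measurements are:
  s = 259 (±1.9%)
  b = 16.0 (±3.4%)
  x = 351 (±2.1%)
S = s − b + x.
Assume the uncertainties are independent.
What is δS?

8.88

S is a linear combination, so absolute uncertainties add in quadrature:
  (δs)² = 24.2;  (δb)² = 0.296;  (δx)² = 54.3
δS = √(78.8) = 8.88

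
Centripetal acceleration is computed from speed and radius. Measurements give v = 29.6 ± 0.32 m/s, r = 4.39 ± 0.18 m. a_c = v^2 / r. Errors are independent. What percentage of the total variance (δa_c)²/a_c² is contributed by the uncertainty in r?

78.2%

(δa_c/a_c)² = (2·δv/v)² + (-1·δr/r)²
  v term: (2×0.0108)² = 0.000467
  r term: (-1×0.0410)² = 0.00168
Total = 0.00215. Share from r = 0.00168/0.00215 = 0.782.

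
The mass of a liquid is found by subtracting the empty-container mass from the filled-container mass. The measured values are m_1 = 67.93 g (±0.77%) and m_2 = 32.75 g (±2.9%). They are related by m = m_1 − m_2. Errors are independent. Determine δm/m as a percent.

For a sum/difference, combine absolute errors in quadrature:
  (δm_1)² = 0.274;  (δm_2)² = 0.902
δm = √(1.18) = 1.08 g
m = 35.18 g, so δm/m = 1.08/35.18 = 0.0308.

3.08%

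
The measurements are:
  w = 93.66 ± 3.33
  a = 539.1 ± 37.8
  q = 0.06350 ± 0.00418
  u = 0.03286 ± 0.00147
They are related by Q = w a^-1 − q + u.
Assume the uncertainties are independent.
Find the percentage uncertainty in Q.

10.0%

Let p = w·a^-1 = 0.1737. δp/p = √((1·δw/w)² + (-1·δa/a)²) = √(0.00126 + 0.00492) = 0.0786, so δp = 0.0137.
Q = p − q + u: δQ = √(δp² + δq² + δu²) = √(0.000187 + 1.75e-05 + 2.16e-06) = 0.0144
Q = 0.1431, so δQ/Q = 0.0144/0.1431 = 0.100.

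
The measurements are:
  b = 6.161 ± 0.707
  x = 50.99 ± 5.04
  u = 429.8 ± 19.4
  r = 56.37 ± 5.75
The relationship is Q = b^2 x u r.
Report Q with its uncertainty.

Each factor contributes (exponent × relative error)² to (δQ/Q)²:
  (2·δb/b)² = (2×0.115)² = 0.0527;  (1·δx/x)² = (1×0.0988)² = 0.00977;  (1·δu/u)² = (1×0.0451)² = 0.00204;  (1·δr/r)² = (1×0.102)² = 0.0104
δQ/Q = √(0.0749) = 0.274
Q = 4.689e+07, so δQ = 0.274 × 4.689e+07 = 1.28e+07.

(4.689 ± 1.28) × 10^7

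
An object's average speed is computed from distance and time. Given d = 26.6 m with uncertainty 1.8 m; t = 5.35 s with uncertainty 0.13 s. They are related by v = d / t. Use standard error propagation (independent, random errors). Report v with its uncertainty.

Since v is a product/quotient, work with relative uncertainties:
  (1·δd/d)² = (1×0.0677)² = 0.00458;  (-1·δt/t)² = (-1×0.0243)² = 0.000590
δv/v = √(0.00517) = 0.0719
v = 4.97 m/s, so δv = 0.0719 × 4.97 = 0.357 m/s.

4.97 ± 0.357 m/s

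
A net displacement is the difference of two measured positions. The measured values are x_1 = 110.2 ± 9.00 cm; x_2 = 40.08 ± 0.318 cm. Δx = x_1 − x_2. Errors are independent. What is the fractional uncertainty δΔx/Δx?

Each term contributes (cᵢ δxᵢ)² to (δΔx)²:
  (δx_1)² = 81.0;  (δx_2)² = 0.101
δΔx = √(81.1) = 9.01 cm
Δx = 70.12 cm, so δΔx/Δx = 9.01/70.12 = 0.128.

0.128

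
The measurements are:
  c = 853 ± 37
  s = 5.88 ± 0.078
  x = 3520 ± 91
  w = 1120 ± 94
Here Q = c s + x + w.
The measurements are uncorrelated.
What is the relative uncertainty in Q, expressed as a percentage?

Let p = c·s = 5020. δp/p = √((1·δc/c)² + (1·δs/s)²) = √(0.00188 + 0.000176) = 0.0454, so δp = 228.
Q = p + x + w: δQ = √(δp² + δx² + δw²) = √(51800 + 8280 + 8840) = 262
Q = 9660, so δQ/Q = 262/9660 = 0.0272.

2.72%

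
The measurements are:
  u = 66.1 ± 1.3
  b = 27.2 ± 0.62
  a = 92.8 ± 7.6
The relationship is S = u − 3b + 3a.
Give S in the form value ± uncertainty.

263 ± 22.9

Each term contributes (cᵢ δxᵢ)² to (δS)²:
  (δu)² = 1.69;  (3·δb)² = 3.46;  (3·δa)² = 520
δS = √(525) = 22.9
S = 263.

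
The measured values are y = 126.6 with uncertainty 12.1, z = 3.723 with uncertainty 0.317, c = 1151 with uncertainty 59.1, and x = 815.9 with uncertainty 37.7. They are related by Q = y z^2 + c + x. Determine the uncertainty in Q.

350

Let p = y·z^2 = 1755. δp/p = √((1·δy/y)² + (2·δz/z)²) = √(0.00913 + 0.0290) = 0.195, so δp = 343.
Q = p + c + x: δQ = √(δp² + δc² + δx²) = √(1.17e+05 + 3490 + 1420) = 350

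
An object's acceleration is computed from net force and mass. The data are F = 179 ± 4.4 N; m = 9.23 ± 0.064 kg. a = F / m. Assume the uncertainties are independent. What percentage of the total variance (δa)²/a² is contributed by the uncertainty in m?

(δa/a)² = (1·δF/F)² + (-1·δm/m)²
  F term: (1×0.0246)² = 0.000604
  m term: (-1×0.00693)² = 4.81e-05
Total = 0.000652. Share from m = 4.81e-05/0.000652 = 0.0737.

7.37%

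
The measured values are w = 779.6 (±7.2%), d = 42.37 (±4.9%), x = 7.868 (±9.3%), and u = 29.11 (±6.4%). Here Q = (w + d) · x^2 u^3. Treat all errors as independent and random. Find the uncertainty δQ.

3.46e+08

Let h = w + d = 822.0. δh = √(δw² + δd²) = √(3150 + 4.31) = 56.2, so δh/h = 0.0683.
Q is then a monomial in h, x, u:
δQ/Q = √((δh/h)² + (2·δx/x)² + (3·δu/u)²) = √(0.00467 + 0.0346 + 0.0369) = 0.276
Q = 1.255e+09, so δQ = 0.276 × 1.255e+09 = 3.46e+08.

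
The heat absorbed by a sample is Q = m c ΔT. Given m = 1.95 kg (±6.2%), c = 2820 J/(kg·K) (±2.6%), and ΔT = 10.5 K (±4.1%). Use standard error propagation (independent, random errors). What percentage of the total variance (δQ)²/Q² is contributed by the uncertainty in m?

(δQ/Q)² = (1·δm/m)² + (1·δc/c)² + (1·δΔT/ΔT)²
  m term: (1×0.0620)² = 0.00384
  c term: (1×0.0260)² = 0.000676
  ΔT term: (1×0.0410)² = 0.00168
Total = 0.00620. Share from m = 0.00384/0.00620 = 0.620.

62.0%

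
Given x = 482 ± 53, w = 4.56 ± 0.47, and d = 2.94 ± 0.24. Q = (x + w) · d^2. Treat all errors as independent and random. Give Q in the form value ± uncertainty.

Let u = x + w = 487. δu = √(δx² + δw²) = √(2810 + 0.221) = 53.0, so δu/u = 0.109.
Q is then a monomial in u, d:
δQ/Q = √((δu/u)² + (2·δd/d)²) = √(0.0119 + 0.0267) = 0.196
Q = 4210, so δQ = 0.196 × 4210 = 825.

4210 ± 825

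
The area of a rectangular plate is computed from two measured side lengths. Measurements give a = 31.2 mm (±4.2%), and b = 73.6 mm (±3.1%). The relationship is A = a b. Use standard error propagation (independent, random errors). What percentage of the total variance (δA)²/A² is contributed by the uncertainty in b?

35.3%

(δA/A)² = (1·δa/a)² + (1·δb/b)²
  a term: (1×0.0420)² = 0.00176
  b term: (1×0.0310)² = 0.000961
Total = 0.00272. Share from b = 0.000961/0.00272 = 0.353.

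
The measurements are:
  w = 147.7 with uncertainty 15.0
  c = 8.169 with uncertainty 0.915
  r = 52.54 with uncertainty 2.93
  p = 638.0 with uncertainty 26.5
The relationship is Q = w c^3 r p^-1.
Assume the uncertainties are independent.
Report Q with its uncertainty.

6631 ± 2370

Since Q is a product/quotient, work with relative uncertainties:
  (1·δw/w)² = (1×0.102)² = 0.0103;  (3·δc/c)² = (3×0.112)² = 0.113;  (1·δr/r)² = (1×0.0558)² = 0.00311;  (-1·δp/p)² = (-1×0.0415)² = 0.00173
δQ/Q = √(0.128) = 0.358
Q = 6631, so δQ = 0.358 × 6631 = 2370.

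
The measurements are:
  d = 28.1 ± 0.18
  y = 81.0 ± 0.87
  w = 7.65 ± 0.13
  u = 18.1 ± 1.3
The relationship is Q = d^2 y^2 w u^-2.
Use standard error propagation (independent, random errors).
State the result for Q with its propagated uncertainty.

Products/powers → add relative errors in quadrature, weighted by exponent:
  (2·δd/d)² = (2×0.00641)² = 0.000164;  (2·δy/y)² = (2×0.0107)² = 0.000461;  (1·δw/w)² = (1×0.0170)² = 0.000289;  (-2·δu/u)² = (-2×0.0718)² = 0.0206
δQ/Q = √(0.0215) = 0.147
Q = 1.21e+05, so δQ = 0.147 × 1.21e+05 = 17800.

(1.21 ± 0.178) × 10^5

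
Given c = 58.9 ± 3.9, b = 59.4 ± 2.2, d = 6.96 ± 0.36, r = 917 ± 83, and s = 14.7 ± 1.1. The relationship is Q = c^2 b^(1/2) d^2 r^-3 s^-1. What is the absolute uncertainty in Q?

3.75e-05

Since Q is a product/quotient, work with relative uncertainties:
  (2·δc/c)² = (2×0.0662)² = 0.0175;  (½·δb/b)² = (0.5×0.0370)² = 0.000343;  (2·δd/d)² = (2×0.0517)² = 0.0107;  (-3·δr/r)² = (-3×0.0905)² = 0.0737;  (-1·δs/s)² = (-1×0.0748)² = 0.00560
δQ/Q = √(0.108) = 0.329
Q = 0.000114, so δQ = 0.329 × 0.000114 = 3.75e-05.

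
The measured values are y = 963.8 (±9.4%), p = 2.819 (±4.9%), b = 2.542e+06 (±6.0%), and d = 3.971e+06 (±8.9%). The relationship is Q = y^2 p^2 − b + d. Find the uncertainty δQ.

1.61e+06

Let w = y^2·p^2 = 7.382e+06. δw/w = √((2·δy/y)² + (2·δp/p)²) = √(0.0353 + 0.00960) = 0.212, so δw = 1.57e+06.
Q = w − b + d: δQ = √(δw² + δb² + δd²) = √(2.45e+12 + 2.33e+10 + 1.25e+11) = 1.61e+06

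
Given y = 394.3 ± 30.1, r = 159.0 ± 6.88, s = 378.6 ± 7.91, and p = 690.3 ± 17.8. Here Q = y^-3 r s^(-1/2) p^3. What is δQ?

Q is a product of powers, so relative uncertainties combine in quadrature:
  (-3·δy/y)² = (-3×0.0763)² = 0.0524;  (1·δr/r)² = (1×0.0433)² = 0.00187;  (−½·δs/s)² = (-0.5×0.0209)² = 0.000109;  (3·δp/p)² = (3×0.0258)² = 0.00598
δQ/Q = √(0.0604) = 0.246
Q = 43.85, so δQ = 0.246 × 43.85 = 10.8.

10.8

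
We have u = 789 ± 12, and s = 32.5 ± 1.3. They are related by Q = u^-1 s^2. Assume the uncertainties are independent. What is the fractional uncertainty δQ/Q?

Q is a product of powers, so relative uncertainties combine in quadrature:
  (-1·δu/u)² = (-1×0.0152)² = 0.000231;  (2·δs/s)² = (2×0.0400)² = 0.00640
δQ/Q = √(0.00663) = 0.0814

0.0814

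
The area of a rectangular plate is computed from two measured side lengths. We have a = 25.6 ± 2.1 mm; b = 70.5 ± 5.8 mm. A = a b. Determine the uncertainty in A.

210 mm^2

A is a product of powers, so relative uncertainties combine in quadrature:
  (1·δa/a)² = (1×0.0820)² = 0.00673;  (1·δb/b)² = (1×0.0823)² = 0.00677
δA/A = √(0.0135) = 0.116
A = 1800 mm^2, so δA = 0.116 × 1800 = 210 mm^2.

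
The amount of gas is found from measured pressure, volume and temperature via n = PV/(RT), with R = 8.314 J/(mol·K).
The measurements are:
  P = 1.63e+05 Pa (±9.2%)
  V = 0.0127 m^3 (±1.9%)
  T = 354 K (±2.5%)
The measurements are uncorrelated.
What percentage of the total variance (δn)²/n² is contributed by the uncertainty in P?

(δn/n)² = (1·δP/P)² + (1·δV/V)² + (-1·δT/T)²
  P term: (1×0.0920)² = 0.00846
  V term: (1×0.0190)² = 0.000361
  T term: (-1×0.0250)² = 0.000625
Total = 0.00945. Share from P = 0.00846/0.00945 = 0.896.

89.6%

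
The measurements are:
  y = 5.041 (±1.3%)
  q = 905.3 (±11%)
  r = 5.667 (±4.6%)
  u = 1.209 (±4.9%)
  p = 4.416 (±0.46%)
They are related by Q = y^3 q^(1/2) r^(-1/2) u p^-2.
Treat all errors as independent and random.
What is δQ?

Relative error in a monomial: (δQ/Q)² = Σ (nᵢ · δxᵢ/xᵢ)².
  (3·δy/y)² = (3×0.0130)² = 0.00152;  (½·δq/q)² = (0.5×0.110)² = 0.00302;  (−½·δr/r)² = (-0.5×0.0460)² = 0.000529;  (1·δu/u)² = (1×0.0490)² = 0.00240;  (-2·δp/p)² = (-2×0.00460)² = 8.46e-05
δQ/Q = √(0.00756) = 0.0870
Q = 100.4, so δQ = 0.0870 × 100.4 = 8.73.

8.73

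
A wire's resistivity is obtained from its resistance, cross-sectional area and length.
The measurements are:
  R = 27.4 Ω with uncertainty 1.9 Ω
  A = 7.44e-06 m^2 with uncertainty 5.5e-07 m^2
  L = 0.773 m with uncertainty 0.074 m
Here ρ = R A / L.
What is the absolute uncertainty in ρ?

ρ is a product of powers, so relative uncertainties combine in quadrature:
  (1·δR/R)² = (1×0.0693)² = 0.00481;  (1·δA/A)² = (1×0.0739)² = 0.00546;  (-1·δL/L)² = (-1×0.0957)² = 0.00916
δρ/ρ = √(0.0194) = 0.139
ρ = 0.000264 Ω·m, so δρ = 0.139 × 0.000264 = 3.68e-05 Ω·m.

3.68e-05 Ω·m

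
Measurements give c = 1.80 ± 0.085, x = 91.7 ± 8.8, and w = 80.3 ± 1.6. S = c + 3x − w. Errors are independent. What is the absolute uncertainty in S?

Each term contributes (cᵢ δxᵢ)² to (δS)²:
  (δc)² = 0.00723;  (3·δx)² = 697;  (δw)² = 2.56
δS = √(700) = 26.4

26.4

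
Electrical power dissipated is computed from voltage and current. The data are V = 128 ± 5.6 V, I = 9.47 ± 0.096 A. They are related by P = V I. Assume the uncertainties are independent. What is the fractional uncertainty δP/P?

Products/powers → add relative errors in quadrature, weighted by exponent:
  (1·δV/V)² = (1×0.0437)² = 0.00191;  (1·δI/I)² = (1×0.0101)² = 0.000103
δP/P = √(0.00202) = 0.0449

0.0449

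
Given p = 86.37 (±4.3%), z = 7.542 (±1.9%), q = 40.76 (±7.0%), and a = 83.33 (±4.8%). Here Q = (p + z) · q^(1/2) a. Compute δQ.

3570

Let u = p + z = 93.91. δu = √(δp² + δz²) = √(13.8 + 0.0205) = 3.72, so δu/u = 0.0396.
Q is then a monomial in u, q, a:
δQ/Q = √((δu/u)² + (½·δq/q)² + (1·δa/a)²) = √(0.00157 + 0.00123 + 0.00230) = 0.0714
Q = 49960, so δQ = 0.0714 × 49960 = 3570.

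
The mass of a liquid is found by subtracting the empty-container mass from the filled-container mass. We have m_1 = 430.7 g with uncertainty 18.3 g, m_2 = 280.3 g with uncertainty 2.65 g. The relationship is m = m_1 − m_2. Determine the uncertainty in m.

18.5 g

Sums and differences: (δm)² = Σ (cᵢ δxᵢ)².
  (δm_1)² = 335;  (δm_2)² = 7.02
δm = √(342) = 18.5 g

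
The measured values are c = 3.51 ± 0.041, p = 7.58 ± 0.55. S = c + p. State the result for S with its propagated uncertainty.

For a sum/difference, combine absolute errors in quadrature:
  (δc)² = 0.00168;  (δp)² = 0.303
δS = √(0.304) = 0.552
S = 11.1.

11.1 ± 0.552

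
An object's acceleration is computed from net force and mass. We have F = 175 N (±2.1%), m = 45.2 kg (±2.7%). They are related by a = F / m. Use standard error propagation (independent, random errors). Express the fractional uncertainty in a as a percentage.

a is a product of powers, so relative uncertainties combine in quadrature:
  (1·δF/F)² = (1×0.0210)² = 0.000441;  (-1·δm/m)² = (-1×0.0270)² = 0.000729
δa/a = √(0.00117) = 0.0342

3.42%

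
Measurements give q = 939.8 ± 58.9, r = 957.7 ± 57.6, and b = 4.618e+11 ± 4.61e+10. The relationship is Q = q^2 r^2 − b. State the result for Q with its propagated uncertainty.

(3.483 ± 1.48) × 10^11

Let p = q^2·r^2 = 8.101e+11. δp/p = √((2·δq/q)² + (2·δr/r)²) = √(0.0157 + 0.0145) = 0.174, so δp = 1.41e+11.
Q = p − b: δQ = √(δp² + δb²) = √(1.98e+22 + 2.13e+21) = 1.48e+11
Q = 3.483e+11.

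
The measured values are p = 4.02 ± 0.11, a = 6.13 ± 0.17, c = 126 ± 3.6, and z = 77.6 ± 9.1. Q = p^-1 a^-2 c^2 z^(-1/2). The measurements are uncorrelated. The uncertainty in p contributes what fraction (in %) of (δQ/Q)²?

7.11%

(δQ/Q)² = (-1·δp/p)² + (-2·δa/a)² + (2·δc/c)² + (−½·δz/z)²
  p term: (-1×0.0274)² = 0.000749
  a term: (-2×0.0277)² = 0.00308
  c term: (2×0.0286)² = 0.00327
  z term: (-0.5×0.117)² = 0.00344
Total = 0.0105. Share from p = 0.000749/0.0105 = 0.0711.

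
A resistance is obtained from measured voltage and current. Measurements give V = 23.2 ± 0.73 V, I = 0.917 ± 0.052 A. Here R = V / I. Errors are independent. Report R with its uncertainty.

For a monomial R ∝ V, I^-1, fractional errors add in quadrature:
  (1·δV/V)² = (1×0.0315)² = 0.000990;  (-1·δI/I)² = (-1×0.0567)² = 0.00322
δR/R = √(0.00421) = 0.0649
R = 25.3 Ω, so δR = 0.0649 × 25.3 = 1.64 Ω.

25.3 ± 1.64 Ω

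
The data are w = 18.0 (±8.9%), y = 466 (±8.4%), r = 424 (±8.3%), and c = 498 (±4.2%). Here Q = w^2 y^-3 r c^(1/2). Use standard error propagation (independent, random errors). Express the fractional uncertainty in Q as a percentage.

32.0%

For a monomial Q ∝ w^2, y^-3, r, c^(1/2), fractional errors add in quadrature:
  (2·δw/w)² = (2×0.0890)² = 0.0317;  (-3·δy/y)² = (-3×0.0840)² = 0.0635;  (1·δr/r)² = (1×0.0830)² = 0.00689;  (½·δc/c)² = (0.5×0.0420)² = 0.000441
δQ/Q = √(0.103) = 0.320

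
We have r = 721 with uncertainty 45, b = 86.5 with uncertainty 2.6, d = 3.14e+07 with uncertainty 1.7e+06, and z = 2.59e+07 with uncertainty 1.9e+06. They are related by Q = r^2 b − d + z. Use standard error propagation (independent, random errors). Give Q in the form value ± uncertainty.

(3.95 ± 0.631) × 10^7

Let p = r^2·b = 4.5e+07. δp/p = √((2·δr/r)² + (1·δb/b)²) = √(0.0156 + 0.000903) = 0.128, so δp = 5.77e+06.
Q = p − d + z: δQ = √(δp² + δd² + δz²) = √(3.33e+13 + 2.89e+12 + 3.61e+12) = 6.31e+06
Q = 3.95e+07.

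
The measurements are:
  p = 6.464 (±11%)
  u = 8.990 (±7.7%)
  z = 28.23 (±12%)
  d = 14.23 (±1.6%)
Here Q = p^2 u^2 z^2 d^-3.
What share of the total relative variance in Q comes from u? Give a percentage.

(δQ/Q)² = (2·δp/p)² + (2·δu/u)² + (2·δz/z)² + (-3·δd/d)²
  p term: (2×0.110)² = 0.0484
  u term: (2×0.0770)² = 0.0237
  z term: (2×0.120)² = 0.0576
  d term: (-3×0.0160)² = 0.00230
Total = 0.132. Share from u = 0.0237/0.132 = 0.180.

18.0%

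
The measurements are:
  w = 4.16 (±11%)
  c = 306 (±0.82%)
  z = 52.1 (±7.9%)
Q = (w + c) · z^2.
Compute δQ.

Let u = w + c = 310. δu = √(δw² + δc²) = √(0.209 + 6.30) = 2.55, so δu/u = 0.00822.
Q is then a monomial in u, z:
δQ/Q = √((δu/u)² + (2·δz/z)²) = √(6.76e-05 + 0.0250) = 0.158
Q = 8.42e+05, so δQ = 0.158 × 8.42e+05 = 1.33e+05.

1.33e+05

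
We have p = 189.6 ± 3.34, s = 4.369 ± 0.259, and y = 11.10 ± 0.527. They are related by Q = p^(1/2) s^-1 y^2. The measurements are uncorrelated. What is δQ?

43.6

Relative error in a monomial: (δQ/Q)² = Σ (nᵢ · δxᵢ/xᵢ)².
  (½·δp/p)² = (0.5×0.0176)² = 7.76e-05;  (-1·δs/s)² = (-1×0.0593)² = 0.00351;  (2·δy/y)² = (2×0.0475)² = 0.00902
δQ/Q = √(0.0126) = 0.112
Q = 388.3, so δQ = 0.112 × 388.3 = 43.6.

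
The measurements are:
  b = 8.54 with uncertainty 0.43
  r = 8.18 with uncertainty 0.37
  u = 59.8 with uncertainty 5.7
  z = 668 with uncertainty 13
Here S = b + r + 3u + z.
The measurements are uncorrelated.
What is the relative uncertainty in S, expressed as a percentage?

For a sum/difference, combine absolute errors in quadrature:
  (δb)² = 0.185;  (δr)² = 0.137;  (3·δu)² = 292;  (δz)² = 169
δS = √(462) = 21.5
S = 864, so δS/S = 21.5/864 = 0.0249.

2.49%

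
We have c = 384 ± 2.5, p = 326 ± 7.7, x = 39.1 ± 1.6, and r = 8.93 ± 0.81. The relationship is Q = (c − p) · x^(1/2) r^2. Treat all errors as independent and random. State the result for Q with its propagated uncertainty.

Let u = c − p = 58.0. δu = √(δc² + δp²) = √(6.25 + 59.3) = 8.10, so δu/u = 0.140.
Q is then a monomial in u, x, r:
δQ/Q = √((δu/u)² + (½·δx/x)² + (2·δr/r)²) = √(0.0195 + 0.000419 + 0.0329) = 0.230
Q = 28900, so δQ = 0.230 × 28900 = 6650.

28900 ± 6650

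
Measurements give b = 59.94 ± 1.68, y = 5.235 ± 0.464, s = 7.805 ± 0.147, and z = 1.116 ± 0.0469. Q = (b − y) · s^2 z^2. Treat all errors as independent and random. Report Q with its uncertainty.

4151 ± 405

Let u = b − y = 54.70. δu = √(δb² + δy²) = √(2.82 + 0.215) = 1.74, so δu/u = 0.0319.
Q is then a monomial in u, s, z:
δQ/Q = √((δu/u)² + (2·δs/s)² + (2·δz/z)²) = √(0.00102 + 0.00142 + 0.00706) = 0.0975
Q = 4151, so δQ = 0.0975 × 4151 = 405.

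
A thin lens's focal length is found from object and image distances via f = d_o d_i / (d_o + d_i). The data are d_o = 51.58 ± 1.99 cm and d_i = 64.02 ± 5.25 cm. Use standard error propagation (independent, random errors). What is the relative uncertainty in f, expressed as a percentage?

∂f/∂d_o = (d_i/(d_o+d_i))² = 0.307;  ∂f/∂d_i = (d_o/(d_o+d_i))² = 0.199
δf = √((∂f/∂d_o · δd_o)² + (∂f/∂d_i · δd_i)²) = √(0.373 + 1.09) = 1.21 cm
f = 28.57 cm, so δf/f = 1.21/28.57 = 0.0424.

4.24%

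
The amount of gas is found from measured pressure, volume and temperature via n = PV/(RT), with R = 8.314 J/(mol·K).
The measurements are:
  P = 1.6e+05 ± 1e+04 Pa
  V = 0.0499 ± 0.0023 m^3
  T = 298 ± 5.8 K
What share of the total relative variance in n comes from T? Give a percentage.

(δn/n)² = (1·δP/P)² + (1·δV/V)² + (-1·δT/T)²
  P term: (1×0.0625)² = 0.00391
  V term: (1×0.0461)² = 0.00212
  T term: (-1×0.0195)² = 0.000379
Total = 0.00641. Share from T = 0.000379/0.00641 = 0.0591.

5.91%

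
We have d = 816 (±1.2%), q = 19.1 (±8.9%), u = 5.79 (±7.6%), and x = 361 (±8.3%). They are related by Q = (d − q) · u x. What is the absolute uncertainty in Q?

Let w = d − q = 797. δw = √(δd² + δq²) = √(95.9 + 2.89) = 9.94, so δw/w = 0.0125.
Q is then a monomial in w, u, x:
δQ/Q = √((δw/w)² + (1·δu/u)² + (1·δx/x)²) = √(0.000156 + 0.00578 + 0.00689) = 0.113
Q = 1.67e+06, so δQ = 0.113 × 1.67e+06 = 1.89e+05.

1.89e+05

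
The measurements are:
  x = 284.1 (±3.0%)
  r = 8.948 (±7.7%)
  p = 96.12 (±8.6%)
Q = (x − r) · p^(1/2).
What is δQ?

143

Let u = x − r = 275.2. δu = √(δx² + δr²) = √(72.6 + 0.475) = 8.55, so δu/u = 0.0311.
Q is then a monomial in u, p:
δQ/Q = √((δu/u)² + (½·δp/p)²) = √(0.000966 + 0.00185) = 0.0531
Q = 2698, so δQ = 0.0531 × 2698 = 143.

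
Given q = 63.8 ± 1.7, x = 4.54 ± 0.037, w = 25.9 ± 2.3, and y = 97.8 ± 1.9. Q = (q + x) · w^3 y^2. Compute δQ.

3.07e+09

Let u = q + x = 68.3. δu = √(δq² + δx²) = √(2.89 + 0.00137) = 1.70, so δu/u = 0.0249.
Q is then a monomial in u, w, y:
δQ/Q = √((δu/u)² + (3·δw/w)² + (2·δy/y)²) = √(0.000619 + 0.0710 + 0.00151) = 0.270
Q = 1.14e+10, so δQ = 0.270 × 1.14e+10 = 3.07e+09.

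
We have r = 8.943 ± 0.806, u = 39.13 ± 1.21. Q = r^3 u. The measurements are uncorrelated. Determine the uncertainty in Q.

Products/powers → add relative errors in quadrature, weighted by exponent:
  (3·δr/r)² = (3×0.0901)² = 0.0731;  (1·δu/u)² = (1×0.0309)² = 0.000956
δQ/Q = √(0.0741) = 0.272
Q = 27990, so δQ = 0.272 × 27990 = 7620.

7620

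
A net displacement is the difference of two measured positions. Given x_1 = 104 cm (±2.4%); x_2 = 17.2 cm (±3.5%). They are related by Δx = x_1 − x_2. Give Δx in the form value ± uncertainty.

Each term contributes (cᵢ δxᵢ)² to (δΔx)²:
  (δx_1)² = 6.23;  (δx_2)² = 0.362
δΔx = √(6.59) = 2.57 cm
Δx = 86.8 cm.

86.8 ± 2.57 cm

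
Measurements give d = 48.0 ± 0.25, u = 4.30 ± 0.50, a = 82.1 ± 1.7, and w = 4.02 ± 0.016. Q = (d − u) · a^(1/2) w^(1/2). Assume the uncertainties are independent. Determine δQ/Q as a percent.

Let h = d − u = 43.7. δh = √(δd² + δu²) = √(0.0625 + 0.250) = 0.559, so δh/h = 0.0128.
Q is then a monomial in h, a, w:
δQ/Q = √((δh/h)² + (½·δa/a)² + (½·δw/w)²) = √(0.000164 + 0.000107 + 3.96e-06) = 0.0166

1.66%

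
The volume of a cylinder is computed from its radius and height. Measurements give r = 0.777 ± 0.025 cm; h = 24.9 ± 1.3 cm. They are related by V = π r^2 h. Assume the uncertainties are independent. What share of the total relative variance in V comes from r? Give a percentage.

60.3%

(δV/V)² = (2·δr/r)² + (1·δh/h)²
  r term: (2×0.0322)² = 0.00414
  h term: (1×0.0522)² = 0.00273
Total = 0.00687. Share from r = 0.00414/0.00687 = 0.603.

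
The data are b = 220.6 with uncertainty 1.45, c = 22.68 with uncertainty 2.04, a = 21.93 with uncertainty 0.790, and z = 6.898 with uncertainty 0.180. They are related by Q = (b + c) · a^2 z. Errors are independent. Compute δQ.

62400

Let u = b + c = 243.3. δu = √(δb² + δc²) = √(2.10 + 4.16) = 2.50, so δu/u = 0.0103.
Q is then a monomial in u, a, z:
δQ/Q = √((δu/u)² + (2·δa/a)² + (1·δz/z)²) = √(0.000106 + 0.00519 + 0.000681) = 0.0773
Q = 807100, so δQ = 0.0773 × 807100 = 62400.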